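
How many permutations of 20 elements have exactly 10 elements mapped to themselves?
Choose the 10 fixed points C(20,10) = 184756, derange the rest: !10 = Σ_{j=0}^{10} (-1)^j·10!/j! = 3628800 - 3628800 + 1814400 - 604800 + 151200 - 30240 + 5040 - 720 + 90 - 10 + 1 = 1334961. Product = 184756 × 1334961 = 246642054516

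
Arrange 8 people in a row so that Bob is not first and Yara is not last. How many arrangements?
By inclusion-exclusion: 8! - 2×(8-1)! + (8-2)! = 40320 - 10080 + 720 = 30960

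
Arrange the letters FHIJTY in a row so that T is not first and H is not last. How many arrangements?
By inclusion-exclusion: 6! - 2×(6-1)! + (6-2)! = 720 - 240 + 24 = 504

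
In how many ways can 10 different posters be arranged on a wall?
10! = 3628800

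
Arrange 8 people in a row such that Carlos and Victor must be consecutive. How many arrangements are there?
Treat the 2 as one block: (8-2+1)! × 2! = 5040 × 2 = 10080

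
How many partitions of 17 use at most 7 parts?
By conjugation, equals partitions of 17 into parts ≤ 7. Let r_j(i) = number of partitions of i into parts ≤ j, for i = 0..17. r_1(i) = 1 for all i; r_j(i) = r_{j-1}(i) + r_j(i-j). Rows j = 2..7: ≤2: 1 1 2 2 3 3 4 4 5 5 6 6 7 7 8 8 9 9; ≤3: 1 1 2 3 4 5 7 8 10 12 14 16 19 21 24 27 30 33; ≤4: 1 1 2 3 5 6 9 11 15 18 23 27 34 39 47 54 64 72; ≤5: 1 1 2 3 5 7 10 13 18 23 30 37 47 57 70 84 101 119; ≤6: 1 1 2 3 5 7 11 14 20 26 35 44 58 71 90 110 136 163; ≤7: 1 1 2 3 5 7 11 15 21 28 38 49 65 82 105 131 164 201. r_7(17) = 201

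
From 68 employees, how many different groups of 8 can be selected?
C(68,8) = 68!/(8!×60!) = 7392009768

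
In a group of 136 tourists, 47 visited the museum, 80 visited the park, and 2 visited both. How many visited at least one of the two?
|A∪B| = |A| + |B| - |A∩B| = 47 + 80 - 2 = 125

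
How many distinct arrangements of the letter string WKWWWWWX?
8! / (1! × 6! × 1!) = 56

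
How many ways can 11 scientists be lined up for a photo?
11! = 39916800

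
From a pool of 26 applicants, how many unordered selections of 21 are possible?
C(26,21) = 26!/(21!×5!) = 65780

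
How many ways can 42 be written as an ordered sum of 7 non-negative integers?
C(42+7-1, 7-1) = C(48, 6) = 12271512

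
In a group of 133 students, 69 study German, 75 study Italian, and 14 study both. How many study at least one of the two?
|A∪B| = |A| + |B| - |A∩B| = 69 + 75 - 14 = 130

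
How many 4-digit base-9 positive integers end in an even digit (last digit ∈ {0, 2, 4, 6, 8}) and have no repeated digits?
Last∈{0,2,4,6,8}. Last=0: 336. Last nonzero: 4×7×P(7,2) = 1176. Total = 1512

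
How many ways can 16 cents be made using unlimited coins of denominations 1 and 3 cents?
Coefficient of x^16 in 1/(1-x^1) · 1/(1-x^3). Use j coins of 3 for j = 0..⌊16/3⌋ = 5, the rest in 1s: 5 + 1 = 6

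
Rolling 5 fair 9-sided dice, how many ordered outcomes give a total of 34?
Coefficient of x^34 in (x + x² + ... + x^9)^5. By inclusion-exclusion on dice exceeding 9: Σ_j (-1)^j C(5,j)·C(34-1-9j, 4) = C(5,0)·C(33,4) - C(5,1)·C(24,4) + C(5,2)·C(15,4) - C(5,3)·C(6,4) = 1·40920 - 5·10626 + 10·1365 - 10·15 = 1290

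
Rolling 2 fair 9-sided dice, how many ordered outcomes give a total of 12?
Coefficient of x^12 in (x + x² + ... + x^9)^2. By inclusion-exclusion on dice exceeding 9: Σ_j (-1)^j C(2,j)·C(12-1-9j, 1) = C(2,0)·C(11,1) - C(2,1)·C(2,1) = 1·11 - 2·2 = 7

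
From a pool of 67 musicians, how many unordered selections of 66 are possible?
C(67,66) = 67!/(66!×1!) = 67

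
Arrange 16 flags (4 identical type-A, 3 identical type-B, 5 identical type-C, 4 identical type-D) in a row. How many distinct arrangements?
16! / (4! × 3! × 5! × 4!) = 50450400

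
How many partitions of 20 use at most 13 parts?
By conjugation, equals partitions of 20 into parts ≤ 13. Let r_j(i) = number of partitions of i into parts ≤ j, for i = 0..20. r_1(i) = 1 for all i; r_j(i) = r_{j-1}(i) + r_j(i-j). Rows j = 2..13: ≤2: 1 1 2 2 3 3 4 4 5 5 6 6 7 7 8 8 9 9 10 10 11; ≤3: 1 1 2 3 4 5 7 8 10 12 14 16 19 21 24 27 30 33 37 40 44; ≤4: 1 1 2 3 5 6 9 11 15 18 23 27 34 39 47 54 64 72 84 94 108; ≤5: 1 1 2 3 5 7 10 13 18 23 30 37 47 57 70 84 101 119 141 164 192; ≤6: 1 1 2 3 5 7 11 14 20 26 35 44 58 71 90 110 136 163 199 235 282; ≤7: 1 1 2 3 5 7 11 15 21 28 38 49 65 82 105 131 164 201 248 300 364; ≤8: 1 1 2 3 5 7 11 15 22 29 40 52 70 89 116 146 186 230 288 352 434; ≤9: 1 1 2 3 5 7 11 15 22 30 41 54 73 94 123 157 201 252 318 393 488; ≤10: 1 1 2 3 5 7 11 15 22 30 42 55 75 97 128 164 212 267 340 423 530; ≤11: 1 1 2 3 5 7 11 15 22 30 42 56 76 99 131 169 219 278 355 445 560; ≤12: 1 1 2 3 5 7 11 15 22 30 42 56 77 100 133 172 224 285 366 460 582; ≤13: 1 1 2 3 5 7 11 15 22 30 42 56 77 101 134 174 227 290 373 471 597. r_13(20) = 597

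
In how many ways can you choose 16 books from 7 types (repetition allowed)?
C(16+7-1, 7-1) = C(22, 6) = 74613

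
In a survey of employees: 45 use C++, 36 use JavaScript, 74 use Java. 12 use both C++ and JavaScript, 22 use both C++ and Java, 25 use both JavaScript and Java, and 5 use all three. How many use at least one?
|A∪B∪C| = 45+36+74-12-22-25+5 = 101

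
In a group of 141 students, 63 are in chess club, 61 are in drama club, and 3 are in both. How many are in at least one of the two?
|A∪B| = |A| + |B| - |A∩B| = 63 + 61 - 3 = 121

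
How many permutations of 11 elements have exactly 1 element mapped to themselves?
Choose the 1 fixed point C(11,1) = 11, derange the rest: !10 = Σ_{j=0}^{10} (-1)^j·10!/j! = 3628800 - 3628800 + 1814400 - 604800 + 151200 - 30240 + 5040 - 720 + 90 - 10 + 1 = 1334961. Product = 11 × 1334961 = 14684571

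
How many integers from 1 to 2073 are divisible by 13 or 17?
⌊2073/13⌋ + ⌊2073/17⌋ - ⌊2073/221⌋ = 159 + 121 - 9 = 271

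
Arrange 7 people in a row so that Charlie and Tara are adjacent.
Treat as block: (7-1)! × 2! = 720 × 2 = 1440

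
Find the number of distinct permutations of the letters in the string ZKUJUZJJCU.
10! / (1! × 2! × 3! × 3! × 1!) = 50400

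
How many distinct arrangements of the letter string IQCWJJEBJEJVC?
13! / (1! × 2! × 1! × 1! × 2! × 1! × 4! × 1!) = 64864800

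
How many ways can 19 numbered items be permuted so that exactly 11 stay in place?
Choose the 11 fixed points C(19,11) = 75582, derange the rest: !8 = Σ_{j=0}^{8} (-1)^j·8!/j! = 40320 - 40320 + 20160 - 6720 + 1680 - 336 + 56 - 8 + 1 = 14833. Product = 75582 × 14833 = 1121107806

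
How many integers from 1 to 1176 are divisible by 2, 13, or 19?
⌊1176/2⌋+⌊1176/13⌋+⌊1176/19⌋ - ⌊1176/26⌋-⌊1176/38⌋-⌊1176/247⌋ + ⌊1176/494⌋ = 588+90+61 - 45-30-4 + 2 = 662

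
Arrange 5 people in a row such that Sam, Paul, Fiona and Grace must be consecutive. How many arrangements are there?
Treat the 4 as one block: (5-4+1)! × 4! = 2 × 24 = 48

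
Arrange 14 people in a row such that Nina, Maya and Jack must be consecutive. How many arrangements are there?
Treat the 3 as one block: (14-3+1)! × 3! = 479001600 × 6 = 2874009600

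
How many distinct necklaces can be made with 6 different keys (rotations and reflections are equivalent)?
(6-1)!/2 = 120/2 = 60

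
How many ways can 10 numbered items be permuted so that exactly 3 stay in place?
Choose the 3 fixed points C(10,3) = 120, derange the rest: !7 = Σ_{j=0}^{7} (-1)^j·7!/j! = 5040 - 5040 + 2520 - 840 + 210 - 42 + 7 - 1 = 1854. Product = 120 × 1854 = 222480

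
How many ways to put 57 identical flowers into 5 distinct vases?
C(57+5-1, 5-1) = C(61, 4) = 521855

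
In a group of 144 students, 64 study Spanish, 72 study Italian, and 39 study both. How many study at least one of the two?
|A∪B| = |A| + |B| - |A∩B| = 64 + 72 - 39 = 97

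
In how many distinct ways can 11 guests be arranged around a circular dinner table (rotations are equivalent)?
Circular: fix one position, arrange the rest. (11-1)! = 3628800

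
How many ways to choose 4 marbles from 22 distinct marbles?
C(22,4) = 22!/(4!×18!) = 7315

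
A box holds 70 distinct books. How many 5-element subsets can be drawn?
C(70,5) = 70!/(5!×65!) = 12103014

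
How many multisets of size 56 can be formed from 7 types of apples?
C(56+7-1, 7-1) = C(62, 6) = 61474519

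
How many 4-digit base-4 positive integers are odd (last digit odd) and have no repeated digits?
Last∈{1,3}. Last=0: 0. Last nonzero: 2×2×P(2,2) = 8. Total = 8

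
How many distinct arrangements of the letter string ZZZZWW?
6! / (4! × 2!) = 15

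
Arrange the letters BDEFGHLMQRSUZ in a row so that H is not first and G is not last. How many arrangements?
By inclusion-exclusion: 13! - 2×(13-1)! + (13-2)! = 6227020800 - 958003200 + 39916800 = 5308934400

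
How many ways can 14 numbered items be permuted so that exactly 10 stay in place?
Choose the 10 fixed points C(14,10) = 1001, derange the rest: !4 = Σ_{j=0}^{4} (-1)^j·4!/j! = 24 - 24 + 12 - 4 + 1 = 9. Product = 1001 × 9 = 9009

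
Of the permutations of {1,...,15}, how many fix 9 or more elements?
Exactly j fixed points: C(15,j)·!(15-j); sum over j ≥ 9 (derangement numbers via !m = (m-1)·(!(m-1) + !(m-2)): !0..!6 = 1, 0, 1, 2, 9, 44, 265). Σ_{j=9}^{15} C(15,j)·!(15-j) = C(15,9)·!6 + C(15,10)·!5 + C(15,11)·!4 + C(15,12)·!3 + C(15,13)·!2 + C(15,14)·!1 + C(15,15)·!0 = 5005·265 + 3003·44 + 1365·9 + 455·2 + 105·1 + 15·0 + 1·1 = 1471758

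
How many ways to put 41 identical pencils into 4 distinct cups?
C(41+4-1, 4-1) = C(44, 3) = 13244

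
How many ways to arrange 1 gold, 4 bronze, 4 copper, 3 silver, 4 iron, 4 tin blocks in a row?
20! / (1! × 4! × 4! × 3! × 4! × 4!) = 1222160940000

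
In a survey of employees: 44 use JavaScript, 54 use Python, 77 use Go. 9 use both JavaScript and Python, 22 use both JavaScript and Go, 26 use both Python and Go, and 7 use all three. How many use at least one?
|A∪B∪C| = 44+54+77-9-22-26+7 = 125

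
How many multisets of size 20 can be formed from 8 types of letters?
C(20+8-1, 8-1) = C(27, 7) = 888030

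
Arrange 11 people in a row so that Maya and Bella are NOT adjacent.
Total - adjacent = 11! - (11-1)!×2 = 39916800 - 7257600 = 32659200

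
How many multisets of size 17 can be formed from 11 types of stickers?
C(17+11-1, 11-1) = C(27, 10) = 8436285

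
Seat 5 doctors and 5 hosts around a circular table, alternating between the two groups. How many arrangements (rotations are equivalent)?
Fix one of the doctors: (5-1)! ways for the remaining doctors, × 5! ways for the hosts = 24 × 120 = 2880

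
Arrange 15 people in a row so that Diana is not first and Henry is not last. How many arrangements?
By inclusion-exclusion: 15! - 2×(15-1)! + (15-2)! = 1307674368000 - 174356582400 + 6227020800 = 1139544806400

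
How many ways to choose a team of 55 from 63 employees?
C(63,55) = 63!/(55!×8!) = 3872894697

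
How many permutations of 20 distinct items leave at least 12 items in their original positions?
Exactly j fixed points: C(20,j)·!(20-j); sum over j ≥ 12 (derangement numbers via !m = (m-1)·(!(m-1) + !(m-2)): !0..!8 = 1, 0, 1, 2, 9, 44, 265, 1854, 14833). Σ_{j=12}^{20} C(20,j)·!(20-j) = C(20,12)·!8 + C(20,13)·!7 + C(20,14)·!6 + C(20,15)·!5 + C(20,16)·!4 + C(20,17)·!3 + C(20,18)·!2 + C(20,19)·!1 + C(20,20)·!0 = 125970·14833 + 77520·1854 + 38760·265 + 15504·44 + 4845·9 + 1140·2 + 190·1 + 20·0 + 1·1 = 2023234742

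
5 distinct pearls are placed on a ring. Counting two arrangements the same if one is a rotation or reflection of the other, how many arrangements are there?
(5-1)!/2 = 24/2 = 12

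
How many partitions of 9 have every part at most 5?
Let r_j(i) = number of partitions of i into parts ≤ j, for i = 0..9. r_1(i) = 1 for all i; r_j(i) = r_{j-1}(i) + r_j(i-j). Rows j = 2..5: ≤2: 1 1 2 2 3 3 4 4 5 5; ≤3: 1 1 2 3 4 5 7 8 10 12; ≤4: 1 1 2 3 5 6 9 11 15 18; ≤5: 1 1 2 3 5 7 10 13 18 23. r_5(9) = 23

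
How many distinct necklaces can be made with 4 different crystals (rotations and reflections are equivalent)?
(4-1)!/2 = 6/2 = 3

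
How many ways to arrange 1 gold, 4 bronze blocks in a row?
5! / (1! × 4!) = 5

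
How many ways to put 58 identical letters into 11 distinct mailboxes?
C(58+11-1, 11-1) = C(68, 10) = 290752384208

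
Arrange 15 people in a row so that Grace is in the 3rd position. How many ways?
Fix one position: (15-1)! = 87178291200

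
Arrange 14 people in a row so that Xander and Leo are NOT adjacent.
Total - adjacent = 14! - (14-1)!×2 = 87178291200 - 12454041600 = 74724249600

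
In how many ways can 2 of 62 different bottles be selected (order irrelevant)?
C(62,2) = 62!/(2!×60!) = 1891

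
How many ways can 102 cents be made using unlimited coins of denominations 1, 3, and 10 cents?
Coefficient of x^102 in 1/(1-x^1) · 1/(1-x^3) · 1/(1-x^10). Case on j = number of 10-cent coins (j = 0..10); remainder r = 102 - 10j is made from {1,3} in ⌊r/3⌋+1 ways. r = 102, 92, 82, 72, 62, 52, 42, 32, 22, 12, 2 → 35 + 31 + 28 + 25 + 21 + 18 + 15 + 11 + 8 + 5 + 1 = 198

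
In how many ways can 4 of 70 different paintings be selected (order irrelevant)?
C(70,4) = 70!/(4!×66!) = 916895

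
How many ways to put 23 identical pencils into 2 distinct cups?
C(23+2-1, 2-1) = C(24, 1) = 24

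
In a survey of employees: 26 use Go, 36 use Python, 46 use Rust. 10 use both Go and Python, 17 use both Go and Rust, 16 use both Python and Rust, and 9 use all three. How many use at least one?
|A∪B∪C| = 26+36+46-10-17-16+9 = 74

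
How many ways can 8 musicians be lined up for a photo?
8! = 40320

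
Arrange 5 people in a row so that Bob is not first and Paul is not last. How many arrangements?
By inclusion-exclusion: 5! - 2×(5-1)! + (5-2)! = 120 - 48 + 6 = 78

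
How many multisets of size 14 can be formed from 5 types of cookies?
C(14+5-1, 5-1) = C(18, 4) = 3060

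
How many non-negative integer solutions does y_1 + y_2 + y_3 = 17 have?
C(17+3-1, 3-1) = C(19, 2) = 171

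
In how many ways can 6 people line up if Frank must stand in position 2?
Fix one position: (6-1)! = 120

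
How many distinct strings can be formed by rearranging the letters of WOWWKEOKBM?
10! / (3! × 2! × 1! × 1! × 1! × 2!) = 151200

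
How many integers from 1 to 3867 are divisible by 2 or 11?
⌊3867/2⌋ + ⌊3867/11⌋ - ⌊3867/22⌋ = 1933 + 351 - 175 = 2109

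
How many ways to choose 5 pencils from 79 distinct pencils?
C(79,5) = 79!/(5!×74!) = 22537515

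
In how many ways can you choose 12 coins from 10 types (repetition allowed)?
C(12+10-1, 10-1) = C(21, 9) = 293930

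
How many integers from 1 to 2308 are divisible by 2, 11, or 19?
⌊2308/2⌋+⌊2308/11⌋+⌊2308/19⌋ - ⌊2308/22⌋-⌊2308/38⌋-⌊2308/209⌋ + ⌊2308/418⌋ = 1154+209+121 - 104-60-11 + 5 = 1314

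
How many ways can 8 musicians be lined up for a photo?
8! = 40320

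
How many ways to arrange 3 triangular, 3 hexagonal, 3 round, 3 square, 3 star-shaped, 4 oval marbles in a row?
19! / (3! × 3! × 3! × 3! × 3! × 4!) = 651819168000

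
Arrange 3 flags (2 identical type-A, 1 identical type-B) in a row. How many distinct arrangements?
3! / (2! × 1!) = 3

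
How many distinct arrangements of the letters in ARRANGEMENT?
11! / (2! × 2! × 2! × 1! × 2! × 1! × 1!) = 2494800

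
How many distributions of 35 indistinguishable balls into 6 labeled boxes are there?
C(35+6-1, 6-1) = C(40, 5) = 658008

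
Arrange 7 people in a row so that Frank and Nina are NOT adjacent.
Total - adjacent = 7! - (7-1)!×2 = 5040 - 1440 = 3600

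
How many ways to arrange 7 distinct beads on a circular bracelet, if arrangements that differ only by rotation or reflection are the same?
(7-1)!/2 = 720/2 = 360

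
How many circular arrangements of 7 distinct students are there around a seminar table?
Circular: fix one position, arrange the rest. (7-1)! = 720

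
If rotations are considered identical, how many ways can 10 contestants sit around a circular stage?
Circular: fix one position, arrange the rest. (10-1)! = 362880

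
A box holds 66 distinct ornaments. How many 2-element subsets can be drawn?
C(66,2) = 66!/(2!×64!) = 2145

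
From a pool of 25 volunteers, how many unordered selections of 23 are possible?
C(25,23) = 25!/(23!×2!) = 300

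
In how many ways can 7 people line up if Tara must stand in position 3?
Fix one position: (7-1)! = 720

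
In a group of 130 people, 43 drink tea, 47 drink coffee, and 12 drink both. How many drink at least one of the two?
|A∪B| = |A| + |B| - |A∩B| = 43 + 47 - 12 = 78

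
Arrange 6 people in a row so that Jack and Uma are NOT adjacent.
Total - adjacent = 6! - (6-1)!×2 = 720 - 240 = 480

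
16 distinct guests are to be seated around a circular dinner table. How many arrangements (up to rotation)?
Circular: fix one position, arrange the rest. (16-1)! = 1307674368000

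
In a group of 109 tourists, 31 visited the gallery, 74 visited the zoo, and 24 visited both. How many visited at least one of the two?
|A∪B| = |A| + |B| - |A∩B| = 31 + 74 - 24 = 81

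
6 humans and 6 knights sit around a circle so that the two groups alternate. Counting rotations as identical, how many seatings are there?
Fix one of the humans: (6-1)! ways for the remaining humans, × 6! ways for the knights = 120 × 720 = 86400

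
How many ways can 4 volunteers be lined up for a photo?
4! = 24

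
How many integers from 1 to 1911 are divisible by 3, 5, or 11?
⌊1911/3⌋+⌊1911/5⌋+⌊1911/11⌋ - ⌊1911/15⌋-⌊1911/33⌋-⌊1911/55⌋ + ⌊1911/165⌋ = 637+382+173 - 127-57-34 + 11 = 985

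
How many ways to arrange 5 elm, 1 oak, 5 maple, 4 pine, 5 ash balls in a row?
20! / (5! × 1! × 5! × 4! × 5!) = 58663725120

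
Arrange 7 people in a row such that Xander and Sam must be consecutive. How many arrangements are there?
Treat the 2 as one block: (7-2+1)! × 2! = 720 × 2 = 1440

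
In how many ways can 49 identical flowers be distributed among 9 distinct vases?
C(49+9-1, 9-1) = C(57, 8) = 1652411475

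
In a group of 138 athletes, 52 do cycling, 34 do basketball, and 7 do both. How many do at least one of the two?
|A∪B| = |A| + |B| - |A∩B| = 52 + 34 - 7 = 79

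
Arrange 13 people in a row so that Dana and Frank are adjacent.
Treat as block: (13-1)! × 2! = 479001600 × 2 = 958003200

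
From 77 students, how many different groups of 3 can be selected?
C(77,3) = 77!/(3!×74!) = 73150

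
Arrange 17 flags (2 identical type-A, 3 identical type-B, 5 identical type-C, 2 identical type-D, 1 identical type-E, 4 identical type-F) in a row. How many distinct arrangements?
17! / (2! × 3! × 5! × 2! × 1! × 4!) = 5145940800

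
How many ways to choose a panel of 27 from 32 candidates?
C(32,27) = 32!/(27!×5!) = 201376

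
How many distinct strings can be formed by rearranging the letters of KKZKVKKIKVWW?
12! / (1! × 2! × 1! × 2! × 6!) = 166320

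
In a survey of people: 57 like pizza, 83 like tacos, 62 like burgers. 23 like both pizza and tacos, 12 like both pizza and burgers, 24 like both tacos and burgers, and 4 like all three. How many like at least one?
|A∪B∪C| = 57+83+62-23-12-24+4 = 147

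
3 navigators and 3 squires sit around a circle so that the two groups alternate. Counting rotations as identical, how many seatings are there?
Fix one of the navigators: (3-1)! ways for the remaining navigators, × 3! ways for the squires = 2 × 6 = 12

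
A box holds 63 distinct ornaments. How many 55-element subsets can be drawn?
C(63,55) = 63!/(55!×8!) = 3872894697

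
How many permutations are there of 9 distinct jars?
9! = 362880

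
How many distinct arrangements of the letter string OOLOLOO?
7! / (5! × 2!) = 21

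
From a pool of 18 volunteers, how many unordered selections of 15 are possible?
C(18,15) = 18!/(15!×3!) = 816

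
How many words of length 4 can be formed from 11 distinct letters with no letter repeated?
P(11,4) = 11!/(11-4)! = 7920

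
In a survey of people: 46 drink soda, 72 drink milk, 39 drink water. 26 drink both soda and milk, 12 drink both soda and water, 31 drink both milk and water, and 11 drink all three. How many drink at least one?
|A∪B∪C| = 46+72+39-26-12-31+11 = 99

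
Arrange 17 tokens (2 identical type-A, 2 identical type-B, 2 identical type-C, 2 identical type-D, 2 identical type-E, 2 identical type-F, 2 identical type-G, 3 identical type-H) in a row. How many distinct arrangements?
17! / (2! × 2! × 2! × 2! × 2! × 2! × 2! × 3!) = 463134672000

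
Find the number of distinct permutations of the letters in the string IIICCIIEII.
10! / (1! × 2! × 7!) = 360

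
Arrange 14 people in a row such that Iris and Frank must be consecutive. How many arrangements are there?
Treat the 2 as one block: (14-2+1)! × 2! = 6227020800 × 2 = 12454041600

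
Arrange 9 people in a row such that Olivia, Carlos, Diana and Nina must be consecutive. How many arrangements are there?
Treat the 4 as one block: (9-4+1)! × 4! = 720 × 24 = 17280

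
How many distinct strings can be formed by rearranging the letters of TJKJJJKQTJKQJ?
13! / (6! × 2! × 2! × 3!) = 360360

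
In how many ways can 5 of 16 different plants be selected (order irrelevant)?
C(16,5) = 16!/(5!×11!) = 4368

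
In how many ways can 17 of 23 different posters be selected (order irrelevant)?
C(23,17) = 23!/(17!×6!) = 100947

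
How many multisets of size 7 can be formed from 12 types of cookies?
C(7+12-1, 12-1) = C(18, 11) = 31824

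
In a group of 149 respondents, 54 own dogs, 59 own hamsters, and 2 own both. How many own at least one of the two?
|A∪B| = |A| + |B| - |A∩B| = 54 + 59 - 2 = 111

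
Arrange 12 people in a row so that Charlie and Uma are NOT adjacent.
Total - adjacent = 12! - (12-1)!×2 = 479001600 - 79833600 = 399168000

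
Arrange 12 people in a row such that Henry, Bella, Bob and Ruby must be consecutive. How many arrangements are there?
Treat the 4 as one block: (12-4+1)! × 4! = 362880 × 24 = 8709120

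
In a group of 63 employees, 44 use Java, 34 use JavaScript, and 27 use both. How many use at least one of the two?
|A∪B| = |A| + |B| - |A∩B| = 44 + 34 - 27 = 51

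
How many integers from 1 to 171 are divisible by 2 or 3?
⌊171/2⌋ + ⌊171/3⌋ - ⌊171/6⌋ = 85 + 57 - 28 = 114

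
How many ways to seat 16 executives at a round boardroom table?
Circular: fix one position, arrange the rest. (16-1)! = 1307674368000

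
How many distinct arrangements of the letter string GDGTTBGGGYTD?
12! / (1! × 5! × 2! × 1! × 3!) = 332640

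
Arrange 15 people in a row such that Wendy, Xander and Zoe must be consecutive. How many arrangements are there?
Treat the 3 as one block: (15-3+1)! × 3! = 6227020800 × 6 = 37362124800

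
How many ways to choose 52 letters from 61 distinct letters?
C(61,52) = 61!/(52!×9!) = 17341763505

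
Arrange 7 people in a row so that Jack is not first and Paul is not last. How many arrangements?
By inclusion-exclusion: 7! - 2×(7-1)! + (7-2)! = 5040 - 1440 + 120 = 3720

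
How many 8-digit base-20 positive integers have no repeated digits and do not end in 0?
Last digit: 19 nonzero choices. First digit: 18 (nonzero, ≠last). Middle 6: P(18,6) = 13366080. Total = 4571199360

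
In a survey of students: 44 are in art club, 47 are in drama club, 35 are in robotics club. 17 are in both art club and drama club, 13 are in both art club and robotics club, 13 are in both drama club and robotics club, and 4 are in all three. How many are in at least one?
|A∪B∪C| = 44+47+35-17-13-13+4 = 87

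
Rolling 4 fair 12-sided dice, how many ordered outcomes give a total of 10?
Coefficient of x^10 in (x + x² + ... + x^12)^4. By inclusion-exclusion on dice exceeding 12: Σ_j (-1)^j C(4,j)·C(10-1-12j, 3) = C(4,0)·C(9,3) = 1·84 = 84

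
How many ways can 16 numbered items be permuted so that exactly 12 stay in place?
Choose the 12 fixed points C(16,12) = 1820, derange the rest: !4 = Σ_{j=0}^{4} (-1)^j·4!/j! = 24 - 24 + 12 - 4 + 1 = 9. Product = 1820 × 9 = 16380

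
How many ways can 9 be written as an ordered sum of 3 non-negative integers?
C(9+3-1, 3-1) = C(11, 2) = 55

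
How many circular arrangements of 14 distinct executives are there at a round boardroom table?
Circular: fix one position, arrange the rest. (14-1)! = 6227020800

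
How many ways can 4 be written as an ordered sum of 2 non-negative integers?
C(4+2-1, 2-1) = C(5, 1) = 5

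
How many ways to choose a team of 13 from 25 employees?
C(25,13) = 25!/(13!×12!) = 5200300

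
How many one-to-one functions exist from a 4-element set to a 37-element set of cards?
P(37,4) = 37!/(37-4)! = 1585080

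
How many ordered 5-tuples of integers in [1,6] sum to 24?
Coefficient of x^24 in (x + x² + ... + x^6)^5. By inclusion-exclusion on dice exceeding 6: Σ_j (-1)^j C(5,j)·C(24-1-6j, 4) = C(5,0)·C(23,4) - C(5,1)·C(17,4) + C(5,2)·C(11,4) - C(5,3)·C(5,4) = 1·8855 - 5·2380 + 10·330 - 10·5 = 205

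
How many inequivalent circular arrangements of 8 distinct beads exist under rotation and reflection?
(8-1)!/2 = 5040/2 = 2520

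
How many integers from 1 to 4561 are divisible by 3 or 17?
⌊4561/3⌋ + ⌊4561/17⌋ - ⌊4561/51⌋ = 1520 + 268 - 89 = 1699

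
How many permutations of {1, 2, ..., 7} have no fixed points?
!7 = Σ_{j=0}^{7} (-1)^j·7!/j! = 5040 - 5040 + 2520 - 840 + 210 - 42 + 7 - 1 = 1854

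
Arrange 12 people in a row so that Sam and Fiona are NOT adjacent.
Total - adjacent = 12! - (12-1)!×2 = 479001600 - 79833600 = 399168000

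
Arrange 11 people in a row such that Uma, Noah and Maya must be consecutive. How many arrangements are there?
Treat the 3 as one block: (11-3+1)! × 3! = 362880 × 6 = 2177280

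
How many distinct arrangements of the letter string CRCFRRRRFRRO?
12! / (2! × 2! × 1! × 7!) = 23760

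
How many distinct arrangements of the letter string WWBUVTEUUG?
10! / (2! × 1! × 1! × 1! × 3! × 1! × 1!) = 302400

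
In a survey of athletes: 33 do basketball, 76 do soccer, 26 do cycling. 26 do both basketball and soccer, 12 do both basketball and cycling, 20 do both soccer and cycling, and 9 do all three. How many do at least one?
|A∪B∪C| = 33+76+26-26-12-20+9 = 86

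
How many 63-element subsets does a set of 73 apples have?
C(73,63) = 73!/(63!×10!) = 621324937376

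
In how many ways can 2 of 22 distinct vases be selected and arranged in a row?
P(22,2) = 22!/(22-2)! = 462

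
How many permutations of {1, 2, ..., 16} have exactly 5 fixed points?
Choose the 5 fixed points C(16,5) = 4368, derange the rest: !11 = Σ_{j=0}^{11} (-1)^j·11!/j! = 39916800 - 39916800 + 19958400 - 6652800 + 1663200 - 332640 + 55440 - 7920 + 990 - 110 + 11 - 1 = 14684570. Product = 4368 × 14684570 = 64142201760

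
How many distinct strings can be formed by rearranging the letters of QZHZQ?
5! / (2! × 1! × 2!) = 30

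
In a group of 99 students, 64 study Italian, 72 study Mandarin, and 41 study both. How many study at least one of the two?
|A∪B| = |A| + |B| - |A∩B| = 64 + 72 - 41 = 95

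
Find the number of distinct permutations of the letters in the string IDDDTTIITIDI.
12! / (3! × 4! × 5!) = 27720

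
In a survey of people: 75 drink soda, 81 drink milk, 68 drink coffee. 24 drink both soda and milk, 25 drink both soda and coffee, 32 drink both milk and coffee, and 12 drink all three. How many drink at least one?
|A∪B∪C| = 75+81+68-24-25-32+12 = 155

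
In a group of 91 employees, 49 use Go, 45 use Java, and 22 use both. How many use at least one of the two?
|A∪B| = |A| + |B| - |A∩B| = 49 + 45 - 22 = 72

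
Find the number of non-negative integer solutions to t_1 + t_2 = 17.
C(17+2-1, 2-1) = C(18, 1) = 18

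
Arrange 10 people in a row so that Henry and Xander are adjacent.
Treat as block: (10-1)! × 2! = 362880 × 2 = 725760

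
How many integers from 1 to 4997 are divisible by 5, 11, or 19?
⌊4997/5⌋+⌊4997/11⌋+⌊4997/19⌋ - ⌊4997/55⌋-⌊4997/95⌋-⌊4997/209⌋ + ⌊4997/1045⌋ = 999+454+263 - 90-52-23 + 4 = 1555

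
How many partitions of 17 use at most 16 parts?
By conjugation, equals partitions of 17 into parts ≤ 16. Let r_j(i) = number of partitions of i into parts ≤ j, for i = 0..17. r_1(i) = 1 for all i; r_j(i) = r_{j-1}(i) + r_j(i-j). Rows j = 2..16: ≤2: 1 1 2 2 3 3 4 4 5 5 6 6 7 7 8 8 9 9; ≤3: 1 1 2 3 4 5 7 8 10 12 14 16 19 21 24 27 30 33; ≤4: 1 1 2 3 5 6 9 11 15 18 23 27 34 39 47 54 64 72; ≤5: 1 1 2 3 5 7 10 13 18 23 30 37 47 57 70 84 101 119; ≤6: 1 1 2 3 5 7 11 14 20 26 35 44 58 71 90 110 136 163; ≤7: 1 1 2 3 5 7 11 15 21 28 38 49 65 82 105 131 164 201; ≤8: 1 1 2 3 5 7 11 15 22 29 40 52 70 89 116 146 186 230; ≤9: 1 1 2 3 5 7 11 15 22 30 41 54 73 94 123 157 201 252; ≤10: 1 1 2 3 5 7 11 15 22 30 42 55 75 97 128 164 212 267; ≤11: 1 1 2 3 5 7 11 15 22 30 42 56 76 99 131 169 219 278; ≤12: 1 1 2 3 5 7 11 15 22 30 42 56 77 100 133 172 224 285; ≤13: 1 1 2 3 5 7 11 15 22 30 42 56 77 101 134 174 227 290; ≤14: 1 1 2 3 5 7 11 15 22 30 42 56 77 101 135 175 229 293; ≤15: 1 1 2 3 5 7 11 15 22 30 42 56 77 101 135 176 230 295; ≤16: 1 1 2 3 5 7 11 15 22 30 42 56 77 101 135 176 231 296. r_16(17) = 296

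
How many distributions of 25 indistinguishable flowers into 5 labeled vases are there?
C(25+5-1, 5-1) = C(29, 4) = 23751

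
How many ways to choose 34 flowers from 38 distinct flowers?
C(38,34) = 38!/(34!×4!) = 73815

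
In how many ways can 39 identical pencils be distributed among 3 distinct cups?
C(39+3-1, 3-1) = C(41, 2) = 820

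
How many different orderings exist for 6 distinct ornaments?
6! = 720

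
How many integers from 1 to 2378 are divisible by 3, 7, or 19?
⌊2378/3⌋+⌊2378/7⌋+⌊2378/19⌋ - ⌊2378/21⌋-⌊2378/57⌋-⌊2378/133⌋ + ⌊2378/399⌋ = 792+339+125 - 113-41-17 + 5 = 1090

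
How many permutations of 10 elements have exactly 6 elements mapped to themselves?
Choose the 6 fixed points C(10,6) = 210, derange the rest: !4 = Σ_{j=0}^{4} (-1)^j·4!/j! = 24 - 24 + 12 - 4 + 1 = 9. Product = 210 × 9 = 1890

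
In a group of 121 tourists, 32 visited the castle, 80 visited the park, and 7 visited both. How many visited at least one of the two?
|A∪B| = |A| + |B| - |A∩B| = 32 + 80 - 7 = 105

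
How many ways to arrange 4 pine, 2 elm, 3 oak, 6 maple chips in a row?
15! / (4! × 2! × 3! × 6!) = 6306300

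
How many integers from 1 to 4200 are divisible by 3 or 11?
⌊4200/3⌋ + ⌊4200/11⌋ - ⌊4200/33⌋ = 1400 + 381 - 127 = 1654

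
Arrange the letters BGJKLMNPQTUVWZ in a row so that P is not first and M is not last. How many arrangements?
By inclusion-exclusion: 14! - 2×(14-1)! + (14-2)! = 87178291200 - 12454041600 + 479001600 = 75203251200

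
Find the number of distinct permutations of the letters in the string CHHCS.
5! / (2! × 1! × 2!) = 30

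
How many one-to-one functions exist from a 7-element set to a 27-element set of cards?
P(27,7) = 27!/(27-7)! = 4475671200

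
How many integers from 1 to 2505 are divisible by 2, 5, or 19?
⌊2505/2⌋+⌊2505/5⌋+⌊2505/19⌋ - ⌊2505/10⌋-⌊2505/38⌋-⌊2505/95⌋ + ⌊2505/190⌋ = 1252+501+131 - 250-65-26 + 13 = 1556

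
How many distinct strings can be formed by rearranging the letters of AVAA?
4! / (1! × 3!) = 4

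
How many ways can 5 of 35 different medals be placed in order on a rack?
P(35,5) = 35!/(35-5)! = 38955840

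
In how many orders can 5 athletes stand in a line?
5! = 120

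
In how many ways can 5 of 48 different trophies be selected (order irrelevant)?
C(48,5) = 48!/(5!×43!) = 1712304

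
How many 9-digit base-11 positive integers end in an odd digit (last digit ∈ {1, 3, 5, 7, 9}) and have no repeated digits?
Last∈{1,3,5,7,9}. Last=0: 0. Last nonzero: 5×9×P(9,7) = 8164800. Total = 8164800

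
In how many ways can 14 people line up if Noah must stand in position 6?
Fix one position: (14-1)! = 6227020800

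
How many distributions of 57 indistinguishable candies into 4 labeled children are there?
C(57+4-1, 4-1) = C(60, 3) = 34220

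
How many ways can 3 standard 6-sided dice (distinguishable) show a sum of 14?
Coefficient of x^14 in (x + x² + ... + x^6)^3. By inclusion-exclusion on dice exceeding 6: Σ_j (-1)^j C(3,j)·C(14-1-6j, 2) = C(3,0)·C(13,2) - C(3,1)·C(7,2) = 1·78 - 3·21 = 15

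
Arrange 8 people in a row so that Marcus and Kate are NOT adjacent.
Total - adjacent = 8! - (8-1)!×2 = 40320 - 10080 = 30240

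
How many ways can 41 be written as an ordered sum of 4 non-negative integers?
C(41+4-1, 4-1) = C(44, 3) = 13244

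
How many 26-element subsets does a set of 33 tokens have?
C(33,26) = 33!/(26!×7!) = 4272048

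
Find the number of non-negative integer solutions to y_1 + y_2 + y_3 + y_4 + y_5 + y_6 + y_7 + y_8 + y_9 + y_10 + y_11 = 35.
C(35+11-1, 11-1) = C(45, 10) = 3190187286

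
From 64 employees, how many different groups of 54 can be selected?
C(64,54) = 64!/(54!×10!) = 151473214816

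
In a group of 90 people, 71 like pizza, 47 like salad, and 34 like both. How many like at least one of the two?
|A∪B| = |A| + |B| - |A∩B| = 71 + 47 - 34 = 84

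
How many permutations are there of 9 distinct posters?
9! = 362880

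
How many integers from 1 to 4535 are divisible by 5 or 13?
⌊4535/5⌋ + ⌊4535/13⌋ - ⌊4535/65⌋ = 907 + 348 - 69 = 1186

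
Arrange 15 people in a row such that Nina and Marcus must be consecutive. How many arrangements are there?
Treat the 2 as one block: (15-2+1)! × 2! = 87178291200 × 2 = 174356582400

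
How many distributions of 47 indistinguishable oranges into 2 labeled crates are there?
C(47+2-1, 2-1) = C(48, 1) = 48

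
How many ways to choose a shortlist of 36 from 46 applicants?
C(46,36) = 46!/(36!×10!) = 4076350421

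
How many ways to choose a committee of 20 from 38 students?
C(38,20) = 38!/(20!×18!) = 33578000610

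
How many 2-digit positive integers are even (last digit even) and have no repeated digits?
Last∈{0,2,4,6,8}. Last=0: 9. Last nonzero: 4×8×P(8,0) = 32. Total = 41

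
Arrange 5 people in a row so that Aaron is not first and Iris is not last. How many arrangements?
By inclusion-exclusion: 5! - 2×(5-1)! + (5-2)! = 120 - 48 + 6 = 78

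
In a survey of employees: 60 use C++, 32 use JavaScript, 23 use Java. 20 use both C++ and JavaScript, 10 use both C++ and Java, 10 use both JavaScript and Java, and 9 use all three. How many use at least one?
|A∪B∪C| = 60+32+23-20-10-10+9 = 84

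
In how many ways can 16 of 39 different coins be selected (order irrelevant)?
C(39,16) = 39!/(16!×23!) = 37711260990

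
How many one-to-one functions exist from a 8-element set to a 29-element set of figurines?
P(29,8) = 29!/(29-8)! = 173059286400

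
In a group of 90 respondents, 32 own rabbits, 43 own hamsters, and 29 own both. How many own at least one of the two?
|A∪B| = |A| + |B| - |A∩B| = 32 + 43 - 29 = 46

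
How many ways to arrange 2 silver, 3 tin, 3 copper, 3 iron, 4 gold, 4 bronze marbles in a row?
19! / (2! × 3! × 3! × 3! × 4! × 4!) = 488864376000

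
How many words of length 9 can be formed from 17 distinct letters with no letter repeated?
P(17,9) = 17!/(17-9)! = 8821612800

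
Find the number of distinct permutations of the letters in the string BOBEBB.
6! / (1! × 1! × 4!) = 30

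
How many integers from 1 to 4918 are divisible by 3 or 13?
⌊4918/3⌋ + ⌊4918/13⌋ - ⌊4918/39⌋ = 1639 + 378 - 126 = 1891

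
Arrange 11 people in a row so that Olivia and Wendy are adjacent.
Treat as block: (11-1)! × 2! = 3628800 × 2 = 7257600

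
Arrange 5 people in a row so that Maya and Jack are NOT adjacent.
Total - adjacent = 5! - (5-1)!×2 = 120 - 48 = 72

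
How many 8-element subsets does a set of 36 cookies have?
C(36,8) = 36!/(8!×28!) = 30260340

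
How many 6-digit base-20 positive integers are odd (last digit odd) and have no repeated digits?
Last∈{1,3,5,7,9,11,13,15,17,19}. Last=0: 0. Last nonzero: 10×18×P(18,4) = 13219200. Total = 13219200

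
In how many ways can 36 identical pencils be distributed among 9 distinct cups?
C(36+9-1, 9-1) = C(44, 8) = 177232627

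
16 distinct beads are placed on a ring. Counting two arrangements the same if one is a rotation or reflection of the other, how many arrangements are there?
(16-1)!/2 = 1307674368000/2 = 653837184000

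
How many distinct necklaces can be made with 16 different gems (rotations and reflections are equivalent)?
(16-1)!/2 = 1307674368000/2 = 653837184000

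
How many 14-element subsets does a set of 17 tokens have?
C(17,14) = 17!/(14!×3!) = 680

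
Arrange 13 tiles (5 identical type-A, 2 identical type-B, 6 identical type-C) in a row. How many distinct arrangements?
13! / (5! × 2! × 6!) = 36036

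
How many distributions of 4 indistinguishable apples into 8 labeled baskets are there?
C(4+8-1, 8-1) = C(11, 7) = 330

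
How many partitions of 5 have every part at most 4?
Let r_j(i) = number of partitions of i into parts ≤ j, for i = 0..5. r_1(i) = 1 for all i; r_j(i) = r_{j-1}(i) + r_j(i-j). Rows j = 2..4: ≤2: 1 1 2 2 3 3; ≤3: 1 1 2 3 4 5; ≤4: 1 1 2 3 5 6. r_4(5) = 6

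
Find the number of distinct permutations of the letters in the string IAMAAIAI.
8! / (1! × 4! × 3!) = 280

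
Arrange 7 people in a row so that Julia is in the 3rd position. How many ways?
Fix one position: (7-1)! = 720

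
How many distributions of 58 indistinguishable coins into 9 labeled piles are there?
C(58+9-1, 9-1) = C(66, 8) = 5743572120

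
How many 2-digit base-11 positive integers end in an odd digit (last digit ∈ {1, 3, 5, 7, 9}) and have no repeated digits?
Last∈{1,3,5,7,9}. Last=0: 0. Last nonzero: 5×9×P(9,0) = 45. Total = 45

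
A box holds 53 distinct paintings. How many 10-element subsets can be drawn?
C(53,10) = 53!/(10!×43!) = 19499099620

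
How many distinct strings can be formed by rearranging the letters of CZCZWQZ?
7! / (1! × 1! × 2! × 3!) = 420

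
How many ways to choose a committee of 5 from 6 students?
C(6,5) = 6!/(5!×1!) = 6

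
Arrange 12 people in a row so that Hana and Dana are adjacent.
Treat as block: (12-1)! × 2! = 39916800 × 2 = 79833600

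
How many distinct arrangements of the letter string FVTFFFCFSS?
10! / (1! × 2! × 5! × 1! × 1!) = 15120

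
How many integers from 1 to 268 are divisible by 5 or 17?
⌊268/5⌋ + ⌊268/17⌋ - ⌊268/85⌋ = 53 + 15 - 3 = 65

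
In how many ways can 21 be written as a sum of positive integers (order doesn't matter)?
Pentagonal recurrence p(n) = p(n-1) + p(n-2) - p(n-5) - p(n-7) + p(n-12) + p(n-15) - ... gives p(0..20) = 1, 1, 2, 3, 5, 7, 11, 15, 22, 30, 42, 56, 77, 101, 135, 176, 231, 297, 385, 490, 627. p(21) = p(20) + p(19) - p(16) - p(14) + p(9) + p(6) = 627 + 490 - 231 - 135 + 30 + 11 = 792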